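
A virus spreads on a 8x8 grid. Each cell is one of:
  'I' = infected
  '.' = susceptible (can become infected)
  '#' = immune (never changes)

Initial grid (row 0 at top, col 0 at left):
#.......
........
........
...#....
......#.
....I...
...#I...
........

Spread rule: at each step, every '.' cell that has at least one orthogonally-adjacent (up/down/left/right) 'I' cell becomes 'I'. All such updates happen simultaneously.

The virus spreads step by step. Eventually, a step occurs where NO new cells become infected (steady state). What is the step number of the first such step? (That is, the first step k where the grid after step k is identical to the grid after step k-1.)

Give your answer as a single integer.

Answer: 9

Derivation:
Step 0 (initial): 2 infected
Step 1: +5 new -> 7 infected
Step 2: +8 new -> 15 infected
Step 3: +9 new -> 24 infected
Step 4: +11 new -> 35 infected
Step 5: +10 new -> 45 infected
Step 6: +7 new -> 52 infected
Step 7: +5 new -> 57 infected
Step 8: +3 new -> 60 infected
Step 9: +0 new -> 60 infected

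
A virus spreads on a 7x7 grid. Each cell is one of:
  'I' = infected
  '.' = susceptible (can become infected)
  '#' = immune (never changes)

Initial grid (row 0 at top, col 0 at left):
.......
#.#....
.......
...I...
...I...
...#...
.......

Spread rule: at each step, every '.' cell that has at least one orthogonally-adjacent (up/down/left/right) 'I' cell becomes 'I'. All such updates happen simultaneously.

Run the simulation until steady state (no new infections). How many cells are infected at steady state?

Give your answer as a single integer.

Answer: 46

Derivation:
Step 0 (initial): 2 infected
Step 1: +5 new -> 7 infected
Step 2: +9 new -> 16 infected
Step 3: +12 new -> 28 infected
Step 4: +11 new -> 39 infected
Step 5: +5 new -> 44 infected
Step 6: +2 new -> 46 infected
Step 7: +0 new -> 46 infected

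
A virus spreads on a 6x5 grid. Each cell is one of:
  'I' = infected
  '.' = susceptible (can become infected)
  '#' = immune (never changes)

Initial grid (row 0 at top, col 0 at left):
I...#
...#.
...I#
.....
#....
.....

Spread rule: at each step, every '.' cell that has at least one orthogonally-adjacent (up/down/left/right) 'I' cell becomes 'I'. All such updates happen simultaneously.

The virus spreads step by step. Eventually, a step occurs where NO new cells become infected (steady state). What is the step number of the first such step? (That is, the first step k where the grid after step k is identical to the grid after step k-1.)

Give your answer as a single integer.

Answer: 7

Derivation:
Step 0 (initial): 2 infected
Step 1: +4 new -> 6 infected
Step 2: +8 new -> 14 infected
Step 3: +6 new -> 20 infected
Step 4: +3 new -> 23 infected
Step 5: +1 new -> 24 infected
Step 6: +1 new -> 25 infected
Step 7: +0 new -> 25 infected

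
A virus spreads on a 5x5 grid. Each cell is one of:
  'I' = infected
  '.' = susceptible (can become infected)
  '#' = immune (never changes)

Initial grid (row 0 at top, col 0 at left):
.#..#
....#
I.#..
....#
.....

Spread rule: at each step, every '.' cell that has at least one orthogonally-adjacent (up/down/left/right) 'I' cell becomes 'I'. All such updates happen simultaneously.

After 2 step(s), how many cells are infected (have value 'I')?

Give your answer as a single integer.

Answer: 8

Derivation:
Step 0 (initial): 1 infected
Step 1: +3 new -> 4 infected
Step 2: +4 new -> 8 infected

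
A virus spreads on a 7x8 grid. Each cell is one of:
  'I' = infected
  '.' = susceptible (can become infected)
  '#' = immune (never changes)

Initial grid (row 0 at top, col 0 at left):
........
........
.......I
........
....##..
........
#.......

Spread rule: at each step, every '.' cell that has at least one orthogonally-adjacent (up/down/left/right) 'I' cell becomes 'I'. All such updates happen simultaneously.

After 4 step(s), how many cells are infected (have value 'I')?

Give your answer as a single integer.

Answer: 21

Derivation:
Step 0 (initial): 1 infected
Step 1: +3 new -> 4 infected
Step 2: +5 new -> 9 infected
Step 3: +6 new -> 15 infected
Step 4: +6 new -> 21 infected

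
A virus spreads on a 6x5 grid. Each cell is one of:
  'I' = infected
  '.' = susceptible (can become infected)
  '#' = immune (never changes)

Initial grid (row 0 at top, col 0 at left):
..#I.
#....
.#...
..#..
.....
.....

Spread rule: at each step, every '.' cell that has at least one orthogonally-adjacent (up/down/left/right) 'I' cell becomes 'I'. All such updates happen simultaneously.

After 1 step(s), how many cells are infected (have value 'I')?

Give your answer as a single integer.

Step 0 (initial): 1 infected
Step 1: +2 new -> 3 infected

Answer: 3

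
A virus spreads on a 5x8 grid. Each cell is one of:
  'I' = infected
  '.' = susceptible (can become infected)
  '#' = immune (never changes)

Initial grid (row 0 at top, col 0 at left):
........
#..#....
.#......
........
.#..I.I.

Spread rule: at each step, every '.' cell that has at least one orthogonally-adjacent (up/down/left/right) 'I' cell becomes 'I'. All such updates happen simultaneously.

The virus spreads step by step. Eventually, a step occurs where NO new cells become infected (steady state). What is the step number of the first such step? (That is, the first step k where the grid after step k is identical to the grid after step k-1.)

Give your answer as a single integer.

Step 0 (initial): 2 infected
Step 1: +5 new -> 7 infected
Step 2: +6 new -> 13 infected
Step 3: +6 new -> 19 infected
Step 4: +6 new -> 25 infected
Step 5: +5 new -> 30 infected
Step 6: +4 new -> 34 infected
Step 7: +1 new -> 35 infected
Step 8: +1 new -> 36 infected
Step 9: +0 new -> 36 infected

Answer: 9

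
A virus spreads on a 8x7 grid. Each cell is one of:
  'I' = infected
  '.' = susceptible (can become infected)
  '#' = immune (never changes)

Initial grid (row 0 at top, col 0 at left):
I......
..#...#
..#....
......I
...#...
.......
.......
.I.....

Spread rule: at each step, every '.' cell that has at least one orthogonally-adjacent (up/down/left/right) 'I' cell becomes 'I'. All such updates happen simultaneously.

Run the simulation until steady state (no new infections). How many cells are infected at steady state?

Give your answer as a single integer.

Answer: 52

Derivation:
Step 0 (initial): 3 infected
Step 1: +8 new -> 11 infected
Step 2: +11 new -> 22 infected
Step 3: +14 new -> 36 infected
Step 4: +15 new -> 51 infected
Step 5: +1 new -> 52 infected
Step 6: +0 new -> 52 infected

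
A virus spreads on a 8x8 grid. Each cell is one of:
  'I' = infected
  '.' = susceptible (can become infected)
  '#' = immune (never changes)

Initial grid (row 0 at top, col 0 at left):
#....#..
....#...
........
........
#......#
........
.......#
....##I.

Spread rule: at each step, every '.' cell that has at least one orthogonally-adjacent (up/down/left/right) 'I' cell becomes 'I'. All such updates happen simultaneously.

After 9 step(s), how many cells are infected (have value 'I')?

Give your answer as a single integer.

Answer: 46

Derivation:
Step 0 (initial): 1 infected
Step 1: +2 new -> 3 infected
Step 2: +2 new -> 5 infected
Step 3: +4 new -> 9 infected
Step 4: +4 new -> 13 infected
Step 5: +7 new -> 20 infected
Step 6: +8 new -> 28 infected
Step 7: +9 new -> 37 infected
Step 8: +6 new -> 43 infected
Step 9: +3 new -> 46 infected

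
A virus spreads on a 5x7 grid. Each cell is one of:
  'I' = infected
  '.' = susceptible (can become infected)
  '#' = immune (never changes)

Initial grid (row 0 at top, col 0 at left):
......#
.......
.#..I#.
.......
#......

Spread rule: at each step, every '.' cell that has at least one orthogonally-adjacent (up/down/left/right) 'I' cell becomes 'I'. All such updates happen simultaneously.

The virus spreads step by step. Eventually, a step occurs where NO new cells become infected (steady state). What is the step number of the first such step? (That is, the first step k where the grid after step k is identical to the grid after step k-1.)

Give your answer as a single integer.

Answer: 7

Derivation:
Step 0 (initial): 1 infected
Step 1: +3 new -> 4 infected
Step 2: +7 new -> 11 infected
Step 3: +8 new -> 19 infected
Step 4: +6 new -> 25 infected
Step 5: +4 new -> 29 infected
Step 6: +2 new -> 31 infected
Step 7: +0 new -> 31 infected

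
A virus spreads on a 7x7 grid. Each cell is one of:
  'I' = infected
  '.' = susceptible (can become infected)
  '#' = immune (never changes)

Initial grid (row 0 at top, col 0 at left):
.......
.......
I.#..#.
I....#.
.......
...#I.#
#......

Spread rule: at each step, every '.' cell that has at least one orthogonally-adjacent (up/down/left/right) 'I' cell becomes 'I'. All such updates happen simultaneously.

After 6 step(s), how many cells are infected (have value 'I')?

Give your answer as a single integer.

Step 0 (initial): 3 infected
Step 1: +7 new -> 10 infected
Step 2: +10 new -> 20 infected
Step 3: +9 new -> 29 infected
Step 4: +7 new -> 36 infected
Step 5: +4 new -> 40 infected
Step 6: +2 new -> 42 infected

Answer: 42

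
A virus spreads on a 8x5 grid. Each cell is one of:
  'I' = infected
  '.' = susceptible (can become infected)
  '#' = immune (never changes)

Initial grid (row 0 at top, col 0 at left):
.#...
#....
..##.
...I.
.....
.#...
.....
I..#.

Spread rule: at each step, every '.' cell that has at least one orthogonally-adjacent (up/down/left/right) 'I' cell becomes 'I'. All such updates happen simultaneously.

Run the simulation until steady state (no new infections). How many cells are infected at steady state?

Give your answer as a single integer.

Step 0 (initial): 2 infected
Step 1: +5 new -> 7 infected
Step 2: +8 new -> 15 infected
Step 3: +9 new -> 24 infected
Step 4: +5 new -> 29 infected
Step 5: +3 new -> 32 infected
Step 6: +1 new -> 33 infected
Step 7: +0 new -> 33 infected

Answer: 33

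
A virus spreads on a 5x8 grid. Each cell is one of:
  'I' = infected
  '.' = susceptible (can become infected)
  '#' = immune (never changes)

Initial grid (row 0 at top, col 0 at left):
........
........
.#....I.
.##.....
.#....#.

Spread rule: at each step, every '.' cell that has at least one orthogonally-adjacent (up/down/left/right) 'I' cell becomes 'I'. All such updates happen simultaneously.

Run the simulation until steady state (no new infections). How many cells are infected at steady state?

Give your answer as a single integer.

Step 0 (initial): 1 infected
Step 1: +4 new -> 5 infected
Step 2: +6 new -> 11 infected
Step 3: +7 new -> 18 infected
Step 4: +5 new -> 23 infected
Step 5: +3 new -> 26 infected
Step 6: +3 new -> 29 infected
Step 7: +2 new -> 31 infected
Step 8: +2 new -> 33 infected
Step 9: +1 new -> 34 infected
Step 10: +1 new -> 35 infected
Step 11: +0 new -> 35 infected

Answer: 35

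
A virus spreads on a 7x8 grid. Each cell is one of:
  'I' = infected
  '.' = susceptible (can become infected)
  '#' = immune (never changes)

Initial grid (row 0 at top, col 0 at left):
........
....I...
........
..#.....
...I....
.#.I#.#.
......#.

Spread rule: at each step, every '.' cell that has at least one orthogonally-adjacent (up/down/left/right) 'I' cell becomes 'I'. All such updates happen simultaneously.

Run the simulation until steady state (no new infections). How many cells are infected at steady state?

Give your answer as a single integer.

Step 0 (initial): 3 infected
Step 1: +9 new -> 12 infected
Step 2: +11 new -> 23 infected
Step 3: +13 new -> 36 infected
Step 4: +10 new -> 46 infected
Step 5: +4 new -> 50 infected
Step 6: +1 new -> 51 infected
Step 7: +0 new -> 51 infected

Answer: 51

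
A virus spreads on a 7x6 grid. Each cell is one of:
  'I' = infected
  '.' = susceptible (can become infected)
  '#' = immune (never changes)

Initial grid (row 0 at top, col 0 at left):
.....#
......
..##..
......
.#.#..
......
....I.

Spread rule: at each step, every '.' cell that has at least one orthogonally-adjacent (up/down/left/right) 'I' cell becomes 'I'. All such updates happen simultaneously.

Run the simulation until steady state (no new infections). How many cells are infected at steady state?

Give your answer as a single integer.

Step 0 (initial): 1 infected
Step 1: +3 new -> 4 infected
Step 2: +4 new -> 8 infected
Step 3: +4 new -> 12 infected
Step 4: +6 new -> 18 infected
Step 5: +4 new -> 22 infected
Step 6: +5 new -> 27 infected
Step 7: +4 new -> 31 infected
Step 8: +3 new -> 34 infected
Step 9: +2 new -> 36 infected
Step 10: +1 new -> 37 infected
Step 11: +0 new -> 37 infected

Answer: 37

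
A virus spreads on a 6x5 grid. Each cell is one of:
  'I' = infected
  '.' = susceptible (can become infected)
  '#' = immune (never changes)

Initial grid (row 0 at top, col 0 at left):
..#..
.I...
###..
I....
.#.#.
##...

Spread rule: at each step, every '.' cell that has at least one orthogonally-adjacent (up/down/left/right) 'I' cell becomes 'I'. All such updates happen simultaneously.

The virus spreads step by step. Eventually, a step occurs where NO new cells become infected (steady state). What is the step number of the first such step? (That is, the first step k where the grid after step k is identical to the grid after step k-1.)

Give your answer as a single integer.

Answer: 7

Derivation:
Step 0 (initial): 2 infected
Step 1: +5 new -> 7 infected
Step 2: +3 new -> 10 infected
Step 3: +5 new -> 15 infected
Step 4: +4 new -> 19 infected
Step 5: +2 new -> 21 infected
Step 6: +1 new -> 22 infected
Step 7: +0 new -> 22 infected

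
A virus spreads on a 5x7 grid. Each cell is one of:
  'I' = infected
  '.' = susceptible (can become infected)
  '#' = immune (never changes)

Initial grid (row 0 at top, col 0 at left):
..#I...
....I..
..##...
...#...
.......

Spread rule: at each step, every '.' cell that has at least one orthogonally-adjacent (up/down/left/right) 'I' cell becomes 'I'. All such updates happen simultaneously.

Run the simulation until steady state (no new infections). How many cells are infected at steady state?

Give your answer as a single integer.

Step 0 (initial): 2 infected
Step 1: +4 new -> 6 infected
Step 2: +5 new -> 11 infected
Step 3: +5 new -> 16 infected
Step 4: +6 new -> 22 infected
Step 5: +5 new -> 27 infected
Step 6: +3 new -> 30 infected
Step 7: +1 new -> 31 infected
Step 8: +0 new -> 31 infected

Answer: 31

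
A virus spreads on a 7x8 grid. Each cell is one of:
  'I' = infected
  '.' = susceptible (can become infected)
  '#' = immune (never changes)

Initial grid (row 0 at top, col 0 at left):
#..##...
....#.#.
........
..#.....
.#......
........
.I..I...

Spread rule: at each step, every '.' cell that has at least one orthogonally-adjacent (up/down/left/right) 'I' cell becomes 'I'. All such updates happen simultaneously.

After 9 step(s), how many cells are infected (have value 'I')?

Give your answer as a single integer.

Answer: 49

Derivation:
Step 0 (initial): 2 infected
Step 1: +6 new -> 8 infected
Step 2: +6 new -> 14 infected
Step 3: +7 new -> 21 infected
Step 4: +6 new -> 27 infected
Step 5: +6 new -> 33 infected
Step 6: +7 new -> 40 infected
Step 7: +4 new -> 44 infected
Step 8: +4 new -> 48 infected
Step 9: +1 new -> 49 infected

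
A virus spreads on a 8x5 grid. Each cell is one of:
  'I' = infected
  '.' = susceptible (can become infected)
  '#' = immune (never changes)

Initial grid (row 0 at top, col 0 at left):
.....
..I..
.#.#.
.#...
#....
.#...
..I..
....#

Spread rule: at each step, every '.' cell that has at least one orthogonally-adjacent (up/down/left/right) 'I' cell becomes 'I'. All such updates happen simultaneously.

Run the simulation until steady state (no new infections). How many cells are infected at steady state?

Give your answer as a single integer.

Answer: 34

Derivation:
Step 0 (initial): 2 infected
Step 1: +8 new -> 10 infected
Step 2: +11 new -> 21 infected
Step 3: +10 new -> 31 infected
Step 4: +3 new -> 34 infected
Step 5: +0 new -> 34 infected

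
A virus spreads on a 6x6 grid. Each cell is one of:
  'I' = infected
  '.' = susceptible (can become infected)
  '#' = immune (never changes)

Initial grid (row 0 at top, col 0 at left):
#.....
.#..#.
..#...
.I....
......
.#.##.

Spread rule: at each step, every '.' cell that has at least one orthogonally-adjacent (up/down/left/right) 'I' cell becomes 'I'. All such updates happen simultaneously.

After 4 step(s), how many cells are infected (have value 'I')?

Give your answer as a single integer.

Step 0 (initial): 1 infected
Step 1: +4 new -> 5 infected
Step 2: +4 new -> 9 infected
Step 3: +6 new -> 15 infected
Step 4: +4 new -> 19 infected

Answer: 19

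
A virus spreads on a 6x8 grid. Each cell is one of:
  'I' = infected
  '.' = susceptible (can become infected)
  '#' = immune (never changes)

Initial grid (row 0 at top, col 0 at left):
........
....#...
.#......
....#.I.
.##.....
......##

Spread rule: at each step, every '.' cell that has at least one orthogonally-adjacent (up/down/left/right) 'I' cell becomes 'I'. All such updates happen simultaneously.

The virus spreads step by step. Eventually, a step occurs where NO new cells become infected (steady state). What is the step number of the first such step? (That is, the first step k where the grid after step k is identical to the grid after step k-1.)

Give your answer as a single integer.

Step 0 (initial): 1 infected
Step 1: +4 new -> 5 infected
Step 2: +5 new -> 10 infected
Step 3: +6 new -> 16 infected
Step 4: +5 new -> 21 infected
Step 5: +5 new -> 26 infected
Step 6: +4 new -> 30 infected
Step 7: +4 new -> 34 infected
Step 8: +4 new -> 38 infected
Step 9: +3 new -> 41 infected
Step 10: +0 new -> 41 infected

Answer: 10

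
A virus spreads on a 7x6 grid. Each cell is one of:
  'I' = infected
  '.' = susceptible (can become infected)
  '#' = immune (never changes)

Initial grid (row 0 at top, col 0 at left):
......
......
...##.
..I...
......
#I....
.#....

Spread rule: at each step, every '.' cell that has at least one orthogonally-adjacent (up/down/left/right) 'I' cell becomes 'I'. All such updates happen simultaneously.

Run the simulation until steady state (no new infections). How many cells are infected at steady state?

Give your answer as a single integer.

Answer: 37

Derivation:
Step 0 (initial): 2 infected
Step 1: +6 new -> 8 infected
Step 2: +8 new -> 16 infected
Step 3: +8 new -> 24 infected
Step 4: +8 new -> 32 infected
Step 5: +4 new -> 36 infected
Step 6: +1 new -> 37 infected
Step 7: +0 new -> 37 infected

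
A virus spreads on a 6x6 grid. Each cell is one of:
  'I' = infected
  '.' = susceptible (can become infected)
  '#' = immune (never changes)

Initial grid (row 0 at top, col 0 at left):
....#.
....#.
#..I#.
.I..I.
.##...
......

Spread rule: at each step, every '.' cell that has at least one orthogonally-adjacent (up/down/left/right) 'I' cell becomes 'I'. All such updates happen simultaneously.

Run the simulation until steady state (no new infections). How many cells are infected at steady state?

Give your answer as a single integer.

Step 0 (initial): 3 infected
Step 1: +8 new -> 11 infected
Step 2: +8 new -> 19 infected
Step 3: +7 new -> 26 infected
Step 4: +4 new -> 30 infected
Step 5: +0 new -> 30 infected

Answer: 30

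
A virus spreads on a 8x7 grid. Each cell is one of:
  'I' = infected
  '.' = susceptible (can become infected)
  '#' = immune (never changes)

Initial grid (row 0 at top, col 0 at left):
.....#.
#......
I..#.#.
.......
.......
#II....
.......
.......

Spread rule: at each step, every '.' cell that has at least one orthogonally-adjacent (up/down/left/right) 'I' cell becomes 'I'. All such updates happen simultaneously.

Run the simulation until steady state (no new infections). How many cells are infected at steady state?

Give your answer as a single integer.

Step 0 (initial): 3 infected
Step 1: +7 new -> 10 infected
Step 2: +11 new -> 21 infected
Step 3: +8 new -> 29 infected
Step 4: +8 new -> 37 infected
Step 5: +7 new -> 44 infected
Step 6: +4 new -> 48 infected
Step 7: +2 new -> 50 infected
Step 8: +1 new -> 51 infected
Step 9: +0 new -> 51 infected

Answer: 51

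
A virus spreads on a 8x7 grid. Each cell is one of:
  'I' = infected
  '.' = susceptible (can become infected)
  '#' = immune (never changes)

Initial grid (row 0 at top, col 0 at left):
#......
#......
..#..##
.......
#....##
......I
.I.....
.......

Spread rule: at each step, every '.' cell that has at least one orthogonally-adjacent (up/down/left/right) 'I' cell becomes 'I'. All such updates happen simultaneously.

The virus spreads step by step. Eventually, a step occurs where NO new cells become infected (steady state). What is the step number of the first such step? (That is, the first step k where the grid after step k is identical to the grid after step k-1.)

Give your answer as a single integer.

Answer: 10

Derivation:
Step 0 (initial): 2 infected
Step 1: +6 new -> 8 infected
Step 2: +9 new -> 17 infected
Step 3: +7 new -> 24 infected
Step 4: +6 new -> 30 infected
Step 5: +5 new -> 35 infected
Step 6: +5 new -> 40 infected
Step 7: +4 new -> 44 infected
Step 8: +3 new -> 47 infected
Step 9: +1 new -> 48 infected
Step 10: +0 new -> 48 infected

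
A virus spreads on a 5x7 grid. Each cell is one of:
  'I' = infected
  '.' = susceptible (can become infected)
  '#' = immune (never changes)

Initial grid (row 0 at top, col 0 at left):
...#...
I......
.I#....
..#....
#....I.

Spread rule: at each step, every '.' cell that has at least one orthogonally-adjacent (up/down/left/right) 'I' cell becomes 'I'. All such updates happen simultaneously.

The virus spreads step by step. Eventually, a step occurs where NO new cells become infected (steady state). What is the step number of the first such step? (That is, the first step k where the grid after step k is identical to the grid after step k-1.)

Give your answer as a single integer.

Step 0 (initial): 3 infected
Step 1: +7 new -> 10 infected
Step 2: +8 new -> 18 infected
Step 3: +7 new -> 25 infected
Step 4: +4 new -> 29 infected
Step 5: +2 new -> 31 infected
Step 6: +0 new -> 31 infected

Answer: 6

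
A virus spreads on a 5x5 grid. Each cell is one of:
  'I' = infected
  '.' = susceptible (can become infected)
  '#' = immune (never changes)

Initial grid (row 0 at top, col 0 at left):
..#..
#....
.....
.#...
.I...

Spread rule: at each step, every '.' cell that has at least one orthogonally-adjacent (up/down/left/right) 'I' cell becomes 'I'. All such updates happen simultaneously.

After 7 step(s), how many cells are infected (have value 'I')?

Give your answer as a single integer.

Step 0 (initial): 1 infected
Step 1: +2 new -> 3 infected
Step 2: +3 new -> 6 infected
Step 3: +4 new -> 10 infected
Step 4: +4 new -> 14 infected
Step 5: +3 new -> 17 infected
Step 6: +3 new -> 20 infected
Step 7: +2 new -> 22 infected

Answer: 22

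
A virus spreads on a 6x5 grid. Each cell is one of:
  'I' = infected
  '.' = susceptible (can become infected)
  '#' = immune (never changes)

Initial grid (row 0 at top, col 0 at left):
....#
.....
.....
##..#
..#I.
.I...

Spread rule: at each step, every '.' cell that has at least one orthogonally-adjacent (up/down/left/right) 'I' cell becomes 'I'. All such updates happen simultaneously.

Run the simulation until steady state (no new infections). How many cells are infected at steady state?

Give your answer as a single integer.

Answer: 25

Derivation:
Step 0 (initial): 2 infected
Step 1: +6 new -> 8 infected
Step 2: +4 new -> 12 infected
Step 3: +3 new -> 15 infected
Step 4: +4 new -> 19 infected
Step 5: +3 new -> 22 infected
Step 6: +2 new -> 24 infected
Step 7: +1 new -> 25 infected
Step 8: +0 new -> 25 infected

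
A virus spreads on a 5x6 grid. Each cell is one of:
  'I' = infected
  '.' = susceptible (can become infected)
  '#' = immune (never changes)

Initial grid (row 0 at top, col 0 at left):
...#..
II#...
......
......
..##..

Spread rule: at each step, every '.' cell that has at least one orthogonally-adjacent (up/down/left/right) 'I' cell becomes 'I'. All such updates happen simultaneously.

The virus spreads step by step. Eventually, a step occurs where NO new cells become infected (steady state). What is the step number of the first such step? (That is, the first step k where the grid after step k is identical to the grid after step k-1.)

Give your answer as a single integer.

Step 0 (initial): 2 infected
Step 1: +4 new -> 6 infected
Step 2: +4 new -> 10 infected
Step 3: +4 new -> 14 infected
Step 4: +3 new -> 17 infected
Step 5: +3 new -> 20 infected
Step 6: +4 new -> 24 infected
Step 7: +2 new -> 26 infected
Step 8: +0 new -> 26 infected

Answer: 8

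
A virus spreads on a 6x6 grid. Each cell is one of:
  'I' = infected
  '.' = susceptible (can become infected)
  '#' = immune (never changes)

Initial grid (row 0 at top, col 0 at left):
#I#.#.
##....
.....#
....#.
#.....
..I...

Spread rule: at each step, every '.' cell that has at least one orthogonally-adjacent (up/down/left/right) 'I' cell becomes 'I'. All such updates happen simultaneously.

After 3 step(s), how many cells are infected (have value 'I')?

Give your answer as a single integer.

Answer: 15

Derivation:
Step 0 (initial): 2 infected
Step 1: +3 new -> 5 infected
Step 2: +5 new -> 10 infected
Step 3: +5 new -> 15 infected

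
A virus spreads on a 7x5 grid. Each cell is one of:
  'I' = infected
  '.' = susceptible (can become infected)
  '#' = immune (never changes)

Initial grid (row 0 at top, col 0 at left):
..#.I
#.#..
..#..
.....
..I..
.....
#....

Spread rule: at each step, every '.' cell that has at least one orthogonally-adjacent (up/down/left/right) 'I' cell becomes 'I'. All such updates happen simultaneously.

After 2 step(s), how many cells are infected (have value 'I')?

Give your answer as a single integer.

Step 0 (initial): 2 infected
Step 1: +6 new -> 8 infected
Step 2: +9 new -> 17 infected

Answer: 17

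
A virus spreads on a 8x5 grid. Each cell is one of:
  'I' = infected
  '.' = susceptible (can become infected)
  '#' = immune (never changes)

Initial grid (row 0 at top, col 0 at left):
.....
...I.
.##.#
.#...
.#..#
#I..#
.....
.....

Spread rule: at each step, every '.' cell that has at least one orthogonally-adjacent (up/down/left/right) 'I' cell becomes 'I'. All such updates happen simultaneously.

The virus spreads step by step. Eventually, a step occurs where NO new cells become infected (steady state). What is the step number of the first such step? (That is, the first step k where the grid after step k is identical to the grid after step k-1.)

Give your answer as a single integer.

Answer: 7

Derivation:
Step 0 (initial): 2 infected
Step 1: +6 new -> 8 infected
Step 2: +9 new -> 17 infected
Step 3: +8 new -> 25 infected
Step 4: +4 new -> 29 infected
Step 5: +2 new -> 31 infected
Step 6: +1 new -> 32 infected
Step 7: +0 new -> 32 infected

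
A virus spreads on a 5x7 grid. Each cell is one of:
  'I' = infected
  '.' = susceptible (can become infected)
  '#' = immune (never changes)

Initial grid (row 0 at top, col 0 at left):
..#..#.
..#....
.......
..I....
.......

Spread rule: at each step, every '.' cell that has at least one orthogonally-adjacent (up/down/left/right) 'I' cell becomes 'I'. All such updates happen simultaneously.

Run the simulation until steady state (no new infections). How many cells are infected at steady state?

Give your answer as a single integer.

Answer: 32

Derivation:
Step 0 (initial): 1 infected
Step 1: +4 new -> 5 infected
Step 2: +6 new -> 11 infected
Step 3: +7 new -> 18 infected
Step 4: +7 new -> 25 infected
Step 5: +5 new -> 30 infected
Step 6: +1 new -> 31 infected
Step 7: +1 new -> 32 infected
Step 8: +0 new -> 32 infected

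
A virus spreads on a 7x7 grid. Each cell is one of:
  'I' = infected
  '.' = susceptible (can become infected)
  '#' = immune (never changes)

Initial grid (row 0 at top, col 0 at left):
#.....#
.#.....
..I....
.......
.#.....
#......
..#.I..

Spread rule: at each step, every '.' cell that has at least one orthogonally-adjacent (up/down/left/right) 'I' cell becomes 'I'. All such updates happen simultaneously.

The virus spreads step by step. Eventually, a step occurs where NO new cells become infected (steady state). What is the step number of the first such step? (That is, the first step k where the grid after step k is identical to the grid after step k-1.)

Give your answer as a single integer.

Step 0 (initial): 2 infected
Step 1: +7 new -> 9 infected
Step 2: +11 new -> 20 infected
Step 3: +11 new -> 31 infected
Step 4: +7 new -> 38 infected
Step 5: +4 new -> 42 infected
Step 6: +1 new -> 43 infected
Step 7: +0 new -> 43 infected

Answer: 7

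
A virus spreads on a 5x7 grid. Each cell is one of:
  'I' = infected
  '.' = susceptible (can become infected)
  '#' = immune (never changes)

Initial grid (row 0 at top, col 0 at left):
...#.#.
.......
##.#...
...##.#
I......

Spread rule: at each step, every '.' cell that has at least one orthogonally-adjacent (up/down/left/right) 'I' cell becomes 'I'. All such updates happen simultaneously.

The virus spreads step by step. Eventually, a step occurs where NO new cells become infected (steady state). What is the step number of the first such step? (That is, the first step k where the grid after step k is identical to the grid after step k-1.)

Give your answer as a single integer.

Step 0 (initial): 1 infected
Step 1: +2 new -> 3 infected
Step 2: +2 new -> 5 infected
Step 3: +2 new -> 7 infected
Step 4: +2 new -> 9 infected
Step 5: +2 new -> 11 infected
Step 6: +5 new -> 16 infected
Step 7: +4 new -> 20 infected
Step 8: +5 new -> 25 infected
Step 9: +1 new -> 26 infected
Step 10: +1 new -> 27 infected
Step 11: +0 new -> 27 infected

Answer: 11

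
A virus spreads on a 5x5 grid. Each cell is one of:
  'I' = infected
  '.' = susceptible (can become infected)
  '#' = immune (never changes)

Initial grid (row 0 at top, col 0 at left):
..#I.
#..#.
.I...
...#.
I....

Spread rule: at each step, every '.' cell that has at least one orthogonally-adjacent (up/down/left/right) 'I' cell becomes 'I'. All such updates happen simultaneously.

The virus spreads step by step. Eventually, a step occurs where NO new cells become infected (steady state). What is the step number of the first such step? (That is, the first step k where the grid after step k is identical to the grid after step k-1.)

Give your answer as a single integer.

Step 0 (initial): 3 infected
Step 1: +7 new -> 10 infected
Step 2: +6 new -> 16 infected
Step 3: +3 new -> 19 infected
Step 4: +2 new -> 21 infected
Step 5: +0 new -> 21 infected

Answer: 5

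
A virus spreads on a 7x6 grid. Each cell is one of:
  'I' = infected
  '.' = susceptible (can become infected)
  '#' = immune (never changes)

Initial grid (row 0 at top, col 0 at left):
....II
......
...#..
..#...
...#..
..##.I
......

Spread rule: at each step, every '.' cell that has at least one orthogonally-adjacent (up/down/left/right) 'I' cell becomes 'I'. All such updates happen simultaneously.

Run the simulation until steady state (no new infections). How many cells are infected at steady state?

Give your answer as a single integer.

Answer: 37

Derivation:
Step 0 (initial): 3 infected
Step 1: +6 new -> 9 infected
Step 2: +7 new -> 16 infected
Step 3: +4 new -> 20 infected
Step 4: +5 new -> 25 infected
Step 5: +3 new -> 28 infected
Step 6: +4 new -> 32 infected
Step 7: +3 new -> 35 infected
Step 8: +2 new -> 37 infected
Step 9: +0 new -> 37 infected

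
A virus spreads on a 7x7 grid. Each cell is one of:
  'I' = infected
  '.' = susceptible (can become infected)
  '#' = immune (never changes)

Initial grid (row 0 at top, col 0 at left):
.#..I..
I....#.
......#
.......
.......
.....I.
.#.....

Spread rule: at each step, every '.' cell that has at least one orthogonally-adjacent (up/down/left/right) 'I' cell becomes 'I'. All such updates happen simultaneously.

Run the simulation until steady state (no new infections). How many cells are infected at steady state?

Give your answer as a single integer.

Step 0 (initial): 3 infected
Step 1: +10 new -> 13 infected
Step 2: +13 new -> 26 infected
Step 3: +11 new -> 37 infected
Step 4: +7 new -> 44 infected
Step 5: +1 new -> 45 infected
Step 6: +0 new -> 45 infected

Answer: 45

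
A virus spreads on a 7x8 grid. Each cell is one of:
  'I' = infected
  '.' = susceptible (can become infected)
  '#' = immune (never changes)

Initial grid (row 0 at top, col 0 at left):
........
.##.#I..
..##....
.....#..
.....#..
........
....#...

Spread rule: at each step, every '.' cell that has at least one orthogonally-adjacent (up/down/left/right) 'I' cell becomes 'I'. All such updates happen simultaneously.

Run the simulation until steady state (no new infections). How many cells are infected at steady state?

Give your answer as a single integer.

Answer: 48

Derivation:
Step 0 (initial): 1 infected
Step 1: +3 new -> 4 infected
Step 2: +5 new -> 9 infected
Step 3: +5 new -> 14 infected
Step 4: +6 new -> 20 infected
Step 5: +6 new -> 26 infected
Step 6: +7 new -> 33 infected
Step 7: +8 new -> 41 infected
Step 8: +4 new -> 45 infected
Step 9: +2 new -> 47 infected
Step 10: +1 new -> 48 infected
Step 11: +0 new -> 48 infected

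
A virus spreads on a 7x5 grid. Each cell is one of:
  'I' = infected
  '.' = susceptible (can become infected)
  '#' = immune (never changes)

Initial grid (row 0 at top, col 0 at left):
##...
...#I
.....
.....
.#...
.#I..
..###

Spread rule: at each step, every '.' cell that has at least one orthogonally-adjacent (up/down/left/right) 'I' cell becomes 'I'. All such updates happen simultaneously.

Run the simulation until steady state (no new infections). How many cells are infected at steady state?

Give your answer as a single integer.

Answer: 27

Derivation:
Step 0 (initial): 2 infected
Step 1: +4 new -> 6 infected
Step 2: +6 new -> 12 infected
Step 3: +5 new -> 17 infected
Step 4: +3 new -> 20 infected
Step 5: +3 new -> 23 infected
Step 6: +2 new -> 25 infected
Step 7: +1 new -> 26 infected
Step 8: +1 new -> 27 infected
Step 9: +0 new -> 27 infected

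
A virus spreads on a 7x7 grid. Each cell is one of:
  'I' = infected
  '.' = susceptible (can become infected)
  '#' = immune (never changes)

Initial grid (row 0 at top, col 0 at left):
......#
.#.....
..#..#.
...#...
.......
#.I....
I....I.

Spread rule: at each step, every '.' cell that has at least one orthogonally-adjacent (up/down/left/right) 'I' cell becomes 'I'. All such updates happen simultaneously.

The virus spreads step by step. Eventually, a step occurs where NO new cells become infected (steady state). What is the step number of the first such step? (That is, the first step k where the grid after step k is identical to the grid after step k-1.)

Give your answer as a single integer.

Step 0 (initial): 3 infected
Step 1: +8 new -> 11 infected
Step 2: +7 new -> 18 infected
Step 3: +5 new -> 23 infected
Step 4: +4 new -> 27 infected
Step 5: +3 new -> 30 infected
Step 6: +4 new -> 34 infected
Step 7: +4 new -> 38 infected
Step 8: +4 new -> 42 infected
Step 9: +1 new -> 43 infected
Step 10: +0 new -> 43 infected

Answer: 10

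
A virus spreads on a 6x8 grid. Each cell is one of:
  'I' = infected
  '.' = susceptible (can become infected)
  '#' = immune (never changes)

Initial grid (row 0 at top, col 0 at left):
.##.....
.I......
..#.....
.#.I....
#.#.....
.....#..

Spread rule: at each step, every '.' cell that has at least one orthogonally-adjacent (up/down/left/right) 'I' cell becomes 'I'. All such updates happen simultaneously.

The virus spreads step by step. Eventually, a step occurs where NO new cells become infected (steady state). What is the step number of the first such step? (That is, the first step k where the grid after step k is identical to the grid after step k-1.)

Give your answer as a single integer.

Step 0 (initial): 2 infected
Step 1: +7 new -> 9 infected
Step 2: +7 new -> 16 infected
Step 3: +8 new -> 24 infected
Step 4: +6 new -> 30 infected
Step 5: +7 new -> 37 infected
Step 6: +3 new -> 40 infected
Step 7: +1 new -> 41 infected
Step 8: +0 new -> 41 infected

Answer: 8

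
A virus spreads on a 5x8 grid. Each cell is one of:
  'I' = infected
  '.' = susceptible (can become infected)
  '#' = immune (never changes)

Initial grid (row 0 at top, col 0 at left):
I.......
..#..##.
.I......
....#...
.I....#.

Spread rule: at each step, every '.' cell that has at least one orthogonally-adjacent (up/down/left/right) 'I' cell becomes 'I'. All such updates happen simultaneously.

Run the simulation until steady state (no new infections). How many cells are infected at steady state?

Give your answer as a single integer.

Step 0 (initial): 3 infected
Step 1: +8 new -> 11 infected
Step 2: +5 new -> 16 infected
Step 3: +5 new -> 21 infected
Step 4: +4 new -> 25 infected
Step 5: +3 new -> 28 infected
Step 6: +3 new -> 31 infected
Step 7: +3 new -> 34 infected
Step 8: +1 new -> 35 infected
Step 9: +0 new -> 35 infected

Answer: 35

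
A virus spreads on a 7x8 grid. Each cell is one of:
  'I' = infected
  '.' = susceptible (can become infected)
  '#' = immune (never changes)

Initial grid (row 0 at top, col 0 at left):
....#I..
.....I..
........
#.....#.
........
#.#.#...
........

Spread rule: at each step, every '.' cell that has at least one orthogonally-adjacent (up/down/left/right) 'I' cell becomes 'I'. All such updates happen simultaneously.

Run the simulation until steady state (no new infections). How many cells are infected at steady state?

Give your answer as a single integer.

Answer: 50

Derivation:
Step 0 (initial): 2 infected
Step 1: +4 new -> 6 infected
Step 2: +6 new -> 12 infected
Step 3: +6 new -> 18 infected
Step 4: +8 new -> 26 infected
Step 5: +8 new -> 34 infected
Step 6: +8 new -> 42 infected
Step 7: +3 new -> 45 infected
Step 8: +3 new -> 48 infected
Step 9: +1 new -> 49 infected
Step 10: +1 new -> 50 infected
Step 11: +0 new -> 50 infected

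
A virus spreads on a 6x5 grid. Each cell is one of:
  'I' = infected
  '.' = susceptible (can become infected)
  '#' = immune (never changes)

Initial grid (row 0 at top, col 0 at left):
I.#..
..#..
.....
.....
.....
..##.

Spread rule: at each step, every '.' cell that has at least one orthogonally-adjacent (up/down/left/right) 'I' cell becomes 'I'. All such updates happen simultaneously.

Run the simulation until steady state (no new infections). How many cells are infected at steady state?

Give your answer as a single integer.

Answer: 26

Derivation:
Step 0 (initial): 1 infected
Step 1: +2 new -> 3 infected
Step 2: +2 new -> 5 infected
Step 3: +2 new -> 7 infected
Step 4: +3 new -> 10 infected
Step 5: +4 new -> 14 infected
Step 6: +5 new -> 19 infected
Step 7: +4 new -> 23 infected
Step 8: +2 new -> 25 infected
Step 9: +1 new -> 26 infected
Step 10: +0 new -> 26 infected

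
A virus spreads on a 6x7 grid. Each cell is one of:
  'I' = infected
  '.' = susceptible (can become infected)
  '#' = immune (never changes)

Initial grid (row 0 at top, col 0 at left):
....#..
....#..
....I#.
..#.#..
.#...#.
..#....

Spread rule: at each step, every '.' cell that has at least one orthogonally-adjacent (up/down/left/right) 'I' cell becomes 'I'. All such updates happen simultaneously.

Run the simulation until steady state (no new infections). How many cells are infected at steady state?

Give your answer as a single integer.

Answer: 34

Derivation:
Step 0 (initial): 1 infected
Step 1: +1 new -> 2 infected
Step 2: +3 new -> 5 infected
Step 3: +4 new -> 9 infected
Step 4: +7 new -> 16 infected
Step 5: +4 new -> 20 infected
Step 6: +3 new -> 23 infected
Step 7: +2 new -> 25 infected
Step 8: +2 new -> 27 infected
Step 9: +1 new -> 28 infected
Step 10: +2 new -> 30 infected
Step 11: +1 new -> 31 infected
Step 12: +2 new -> 33 infected
Step 13: +1 new -> 34 infected
Step 14: +0 new -> 34 infected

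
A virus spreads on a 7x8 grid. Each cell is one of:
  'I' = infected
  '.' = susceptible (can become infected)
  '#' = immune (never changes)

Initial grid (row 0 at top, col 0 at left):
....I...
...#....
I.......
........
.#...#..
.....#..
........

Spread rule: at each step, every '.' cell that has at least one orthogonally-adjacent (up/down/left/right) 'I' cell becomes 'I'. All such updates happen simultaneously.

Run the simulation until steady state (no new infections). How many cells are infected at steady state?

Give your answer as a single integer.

Step 0 (initial): 2 infected
Step 1: +6 new -> 8 infected
Step 2: +9 new -> 17 infected
Step 3: +9 new -> 26 infected
Step 4: +8 new -> 34 infected
Step 5: +6 new -> 40 infected
Step 6: +5 new -> 45 infected
Step 7: +4 new -> 49 infected
Step 8: +2 new -> 51 infected
Step 9: +1 new -> 52 infected
Step 10: +0 new -> 52 infected

Answer: 52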